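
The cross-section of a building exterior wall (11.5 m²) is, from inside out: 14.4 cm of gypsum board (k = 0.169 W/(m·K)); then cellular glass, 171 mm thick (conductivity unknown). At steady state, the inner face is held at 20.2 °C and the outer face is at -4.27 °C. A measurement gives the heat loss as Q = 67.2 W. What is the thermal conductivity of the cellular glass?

k = 0.0513 W/m·K

ΣR = ΔT/Q = |20.2 − -4.27|/67.2 = 0.3641 K/W
Known resistances:
  R_gypsum board = L/(kA) = 0.144/(0.169·11.5) = 0.07409 K/W
R_cellular glass = ΣR − ΣR_known = 0.3641 − 0.07409 = 0.2900 K/W
L/(kA) = 0.2900 ⇒ k = 0.171/(0.2900·11.5) = 0.0513 W/m·K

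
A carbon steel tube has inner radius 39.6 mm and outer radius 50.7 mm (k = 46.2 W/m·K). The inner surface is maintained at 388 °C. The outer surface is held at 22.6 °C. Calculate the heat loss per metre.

Q' = 2πk·ΔT/ln(r₂/r₁) = 2π × 46.2 × 365.4 / ln(0.0507/0.0396) = 4.29×10^5 W/m

Q' = 4.29×10^5 W/m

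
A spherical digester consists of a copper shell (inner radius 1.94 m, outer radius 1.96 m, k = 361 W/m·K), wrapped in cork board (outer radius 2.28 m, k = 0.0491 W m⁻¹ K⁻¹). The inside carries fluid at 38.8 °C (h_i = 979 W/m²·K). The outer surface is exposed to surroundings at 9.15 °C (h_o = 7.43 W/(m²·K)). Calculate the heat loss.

Q = 251 W

Resistance network (inner→outer):
  R_conv,in = 1/(4πr²h) = 1/(4π·1.94²·979) = 2.160×10^-5 K/W
  R_copper = (1/1.94 − 1/1.96)/(4πk) = 0.005260/(4π·361) = 1.159×10^-6 K/W
  R_cork board = (1/1.96 − 1/2.28)/(4πk) = 0.07161/(4π·0.0491) = 0.1161 K/W
  R_conv,out = 1/(4πr²h) = 1/(4π·2.28²·7.43) = 0.002060 K/W
ΣR = 2.160×10^-5 + 1.159×10^-6 + 0.1161 + 0.002060 = 0.1182 K/W
Q = ΔT/ΣR = (38.8 °C − 9.15 °C)/0.1182 = 251 W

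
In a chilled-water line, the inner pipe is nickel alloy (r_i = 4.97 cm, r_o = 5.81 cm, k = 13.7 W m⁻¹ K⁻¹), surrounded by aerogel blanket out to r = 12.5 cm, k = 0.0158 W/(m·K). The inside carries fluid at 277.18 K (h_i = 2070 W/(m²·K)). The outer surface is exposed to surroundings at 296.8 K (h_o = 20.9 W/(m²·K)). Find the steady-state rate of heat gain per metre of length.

Treat each layer as a resistance in series:
  R'_conv,in = 1/(2πr h) = 1/(2π·0.0497·2070) = 0.001547 m·K/W
  R'_nickel alloy = ln(0.0581/0.0497)/(2πk) = 0.1562/(2π·13.7) = 0.001814 m·K/W
  R'_aerogel blanket = ln(0.125/0.0581)/(2πk) = 0.7661/(2π·0.0158) = 7.717 m·K/W
  R'_conv,out = 1/(2πr h) = 1/(2π·0.125·20.9) = 0.06092 m·K/W
ΣR = 0.001547 + 0.001814 + 7.717 + 0.06092 = 7.781 m·K/W
Q' = ΔT/ΣR = (277.18 K − 296.8 K)/7.781 = -2.52 W/m
(Negative Q' ⇒ heat flows inward; heat gain = 2.52 W/m.)

Q' = 2.52 W/m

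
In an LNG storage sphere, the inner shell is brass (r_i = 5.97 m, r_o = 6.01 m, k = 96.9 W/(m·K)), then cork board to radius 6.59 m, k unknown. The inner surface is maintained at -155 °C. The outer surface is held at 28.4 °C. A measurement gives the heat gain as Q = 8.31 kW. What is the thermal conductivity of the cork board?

k = 0.0528 W/m·K

ΣR = ΔT/Q = |-155 − 28.4|/8310 = 0.02207 K/W
Known resistances:
  R_brass = (1/5.97 − 1/6.01)/(4πk) = 0.001115/(4π·96.9) = 9.155×10^-7 K/W
R_cork board = ΣR − ΣR_known = 0.02207 − 9.155×10^-7 = 0.02207 K/W
(1/r₁−1/r₂)/(4πk) = 0.02207 ⇒ k = 0.01464/(4π·0.02207) = 0.0528 W/m·K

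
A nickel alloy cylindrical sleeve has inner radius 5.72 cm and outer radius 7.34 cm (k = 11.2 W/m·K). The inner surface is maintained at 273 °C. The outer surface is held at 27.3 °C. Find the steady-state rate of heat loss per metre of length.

Q' = 69.3 kW/m

Q' = 2πk·ΔT/ln(r₂/r₁) = 2π × 11.2 × 245.7 / ln(0.0734/0.0572) = 69300 W/m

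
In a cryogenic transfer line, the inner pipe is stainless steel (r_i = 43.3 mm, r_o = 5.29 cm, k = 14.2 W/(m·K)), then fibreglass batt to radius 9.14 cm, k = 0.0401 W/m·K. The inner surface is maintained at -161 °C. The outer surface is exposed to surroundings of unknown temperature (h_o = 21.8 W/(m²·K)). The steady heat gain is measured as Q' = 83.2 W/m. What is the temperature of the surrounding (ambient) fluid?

Series resistances:
  R'_stainless steel = ln(0.0529/0.0433)/(2πk) = 0.2003/(2π·14.2) = 0.002244 m·K/W
  R'_fibreglass batt = ln(0.0914/0.0529)/(2πk) = 0.5468/(2π·0.0401) = 2.170 m·K/W
  R'_conv,out = 1/(2πr h) = 1/(2π·0.0914·21.8) = 0.07988 m·K/W
ΣR = 2.253 m·K/W
ΔT = Q'·ΣR = 83.2 × 2.253 = 187.4 K
Heat flows inward, so T_out = T_in + ΔT = -161 + 187.4 = 26.4 °C

T_out = 26.4 °C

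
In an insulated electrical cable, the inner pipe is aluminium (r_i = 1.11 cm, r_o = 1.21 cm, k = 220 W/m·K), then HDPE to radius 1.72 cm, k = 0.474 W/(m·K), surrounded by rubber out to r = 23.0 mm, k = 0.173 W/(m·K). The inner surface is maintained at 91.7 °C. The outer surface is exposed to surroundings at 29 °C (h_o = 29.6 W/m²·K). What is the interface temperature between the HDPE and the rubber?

T = 79.7 °C

Resistance network (inner→outer):
  R'_aluminium = ln(0.0121/0.0111)/(2πk) = 0.08626/(2π·220) = 6.240×10^-5 m·K/W
  R'_HDPE = ln(0.0172/0.0121)/(2πk) = 0.3517/(2π·0.474) = 0.1181 m·K/W
  R'_rubber = ln(0.0230/0.0172)/(2πk) = 0.2906/(2π·0.173) = 0.2673 m·K/W
  R'_conv,out = 1/(2πr h) = 1/(2π·0.0230·29.6) = 0.2338 m·K/W
ΣR = 6.240×10^-5 + 0.1181 + 0.2673 + 0.2338 = 0.6193 m·K/W
Q' = ΔT/ΣR = (91.7 °C − 29 °C)/0.6193 = 101.2 W/m
From the inner boundary to the HDPE/rubber interface, ΣR_partial = 0.1182 m·K/W.
T_interface = T_in − Q'·ΣR_partial = 91.7 °C − (101.2)(0.1182) = 79.7 °C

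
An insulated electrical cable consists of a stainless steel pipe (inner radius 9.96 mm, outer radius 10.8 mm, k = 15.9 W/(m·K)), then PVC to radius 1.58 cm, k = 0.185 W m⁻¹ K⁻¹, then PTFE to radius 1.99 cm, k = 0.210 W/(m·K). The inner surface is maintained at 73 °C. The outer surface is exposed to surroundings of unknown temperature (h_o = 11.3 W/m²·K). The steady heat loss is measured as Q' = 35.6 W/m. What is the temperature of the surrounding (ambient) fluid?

Sum the resistances:
  R'_stainless steel = ln(0.0108/0.00996)/(2πk) = 0.08097/(2π·15.9) = 8.105×10^-4 m·K/W
  R'_PVC = ln(0.0158/0.0108)/(2πk) = 0.3805/(2π·0.185) = 0.3273 m·K/W
  R'_PTFE = ln(0.0199/0.0158)/(2πk) = 0.2307/(2π·0.210) = 0.1749 m·K/W
  R'_conv,out = 1/(2πr h) = 1/(2π·0.0199·11.3) = 0.7078 m·K/W
ΣR = 1.211 m·K/W
ΔT = Q'·ΣR = 35.6 × 1.211 = 43.11 K
Heat flows outward, so T_out = T_in − ΔT = 73 − 43.11 = 29.9 °C

T_out = 29.9 °C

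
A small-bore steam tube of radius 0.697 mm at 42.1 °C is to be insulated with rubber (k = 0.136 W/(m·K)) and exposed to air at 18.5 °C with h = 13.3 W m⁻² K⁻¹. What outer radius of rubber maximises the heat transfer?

r_cr = 1.02 cm

For a cylinder, r_cr = k_ins/h = 0.136/13.3 = 0.0102 m = 1.02 cm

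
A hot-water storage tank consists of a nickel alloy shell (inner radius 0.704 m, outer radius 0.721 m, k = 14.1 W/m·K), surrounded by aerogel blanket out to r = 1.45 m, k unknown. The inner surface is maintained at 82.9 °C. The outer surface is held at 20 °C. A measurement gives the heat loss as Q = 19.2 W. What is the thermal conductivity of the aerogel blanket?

ΣR = ΔT/Q = |82.9 − 20|/19.2 = 3.276 K/W
Known resistances:
  R_nickel alloy = (1/0.704 − 1/0.721)/(4πk) = 0.03349/(4π·14.1) = 1.890×10^-4 K/W
R_aerogel blanket = ΣR − ΣR_known = 3.276 − 1.890×10^-4 = 3.276 K/W
(1/r₁−1/r₂)/(4πk) = 3.276 ⇒ k = 0.6973/(4π·3.276) = 0.0169 W/m·K

k = 0.0169 W/m·K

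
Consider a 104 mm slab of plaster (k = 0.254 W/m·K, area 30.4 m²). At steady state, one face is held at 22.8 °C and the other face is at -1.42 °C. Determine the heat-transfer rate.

Q = kA·ΔT/L = 0.254 × 30.4 × |22.8 °C − -1.42 °C| / 0.104 = 1800 W

Q = 1800 W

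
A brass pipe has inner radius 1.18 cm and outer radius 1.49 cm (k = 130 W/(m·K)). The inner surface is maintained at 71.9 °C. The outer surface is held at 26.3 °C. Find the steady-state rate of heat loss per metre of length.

Q' = 1.60×10^5 W/m

Q' = 2πk·ΔT/ln(r₂/r₁) = 2π × 130 × 45.6 / ln(0.0149/0.0118) = 1.60×10^5 W/m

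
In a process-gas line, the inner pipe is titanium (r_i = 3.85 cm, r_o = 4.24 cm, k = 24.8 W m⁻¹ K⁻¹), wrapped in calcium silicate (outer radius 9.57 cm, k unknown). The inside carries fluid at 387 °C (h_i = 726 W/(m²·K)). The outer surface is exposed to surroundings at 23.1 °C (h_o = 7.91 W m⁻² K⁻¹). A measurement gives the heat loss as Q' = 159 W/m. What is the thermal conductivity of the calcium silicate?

ΣR = ΔT/Q' = |387 − 23.1|/159 = 2.289 m·K/W
Known resistances:
  R'_conv,in = 1/(2πr h) = 1/(2π·0.0385·726) = 0.005694 m·K/W
  R'_titanium = ln(0.0424/0.0385)/(2πk) = 0.09649/(2π·24.8) = 6.192×10^-4 m·K/W
  R'_conv,out = 1/(2πr h) = 1/(2π·0.0957·7.91) = 0.2102 m·K/W
R_calcium silicate = ΣR − ΣR_known = 2.289 − 0.2165 = 2.073 m·K/W
ln(r₂/r₁)/(2πk) = 2.073 ⇒ k = 0.8141/(2π·2.073) = 0.0625 W/m·K

k = 0.0625 W/m·K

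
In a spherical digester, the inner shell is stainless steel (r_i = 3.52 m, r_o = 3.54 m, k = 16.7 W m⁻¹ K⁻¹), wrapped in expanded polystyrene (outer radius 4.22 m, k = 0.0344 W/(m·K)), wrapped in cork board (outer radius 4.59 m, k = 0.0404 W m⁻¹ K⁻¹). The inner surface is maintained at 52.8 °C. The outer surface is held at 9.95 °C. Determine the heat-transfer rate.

Series thermal resistances, inner to outer:
  R_stainless steel = (1/3.52 − 1/3.54)/(4πk) = 0.001605/(4π·16.7) = 7.648×10^-6 K/W
  R_expanded polystyrene = (1/3.54 − 1/4.22)/(4πk) = 0.04552/(4π·0.0344) = 0.1053 K/W
  R_cork board = (1/4.22 − 1/4.59)/(4πk) = 0.01910/(4π·0.0404) = 0.03763 K/W
ΣR = 7.648×10^-6 + 0.1053 + 0.03763 = 0.1429 K/W
Q = ΔT/ΣR = (52.8 °C − 9.95 °C)/0.1429 = 300 W

Q = 300 W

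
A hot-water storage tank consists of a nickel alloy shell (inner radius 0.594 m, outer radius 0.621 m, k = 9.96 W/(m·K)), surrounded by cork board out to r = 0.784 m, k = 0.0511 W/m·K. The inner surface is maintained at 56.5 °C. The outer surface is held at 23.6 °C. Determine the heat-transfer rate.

Series thermal resistances, inner to outer:
  R_nickel alloy = (1/0.594 − 1/0.621)/(4πk) = 0.07320/(4π·9.96) = 5.848×10^-4 K/W
  R_cork board = (1/0.621 − 1/0.784)/(4πk) = 0.3348/(4π·0.0511) = 0.5214 K/W
ΣR = 5.848×10^-4 + 0.5214 = 0.5220 K/W
Q = ΔT/ΣR = (56.5 °C − 23.6 °C)/0.5220 = 63.0 W

Q = 63.0 W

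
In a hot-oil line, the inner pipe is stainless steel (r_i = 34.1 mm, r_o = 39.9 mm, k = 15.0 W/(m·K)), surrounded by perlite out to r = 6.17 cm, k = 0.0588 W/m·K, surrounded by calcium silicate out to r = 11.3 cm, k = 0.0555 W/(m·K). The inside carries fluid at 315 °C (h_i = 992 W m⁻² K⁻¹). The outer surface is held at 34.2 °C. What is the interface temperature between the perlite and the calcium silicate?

T = 201 °C

Treat each layer as a resistance in series:
  R'_conv,in = 1/(2πr h) = 1/(2π·0.0341·992) = 0.004705 m·K/W
  R'_stainless steel = ln(0.0399/0.0341)/(2πk) = 0.1571/(2π·15.0) = 0.001667 m·K/W
  R'_perlite = ln(0.0617/0.0399)/(2πk) = 0.4359/(2π·0.0588) = 1.180 m·K/W
  R'_calcium silicate = ln(0.113/0.0617)/(2πk) = 0.6051/(2π·0.0555) = 1.735 m·K/W
ΣR = 0.004705 + 0.001667 + 1.180 + 1.735 = 2.921 m·K/W
Q' = ΔT/ΣR = (315 °C − 34.2 °C)/2.921 = 96.13 W/m
From the inner boundary to the perlite/calcium silicate interface, ΣR_partial = 1.186 m·K/W.
T_interface = T_in − Q'·ΣR_partial = 315 °C − (96.13)(1.186) = 201 °C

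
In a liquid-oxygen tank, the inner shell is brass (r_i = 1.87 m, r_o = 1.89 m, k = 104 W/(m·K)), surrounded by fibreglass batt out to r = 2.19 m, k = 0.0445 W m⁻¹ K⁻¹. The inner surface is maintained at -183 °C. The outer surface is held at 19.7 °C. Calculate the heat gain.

Treat each layer as a resistance in series:
  R_brass = (1/1.87 − 1/1.89)/(4πk) = 0.005659/(4π·104) = 4.330×10^-6 K/W
  R_fibreglass batt = (1/1.89 − 1/2.19)/(4πk) = 0.07248/(4π·0.0445) = 0.1296 K/W
ΣR = 4.330×10^-6 + 0.1296 = 0.1296 K/W
Q = ΔT/ΣR = (-183 °C − 19.7 °C)/0.1296 = -1560 W
(Negative Q ⇒ heat flows inward; heat gain = 1560 W.)

Q = 1560 W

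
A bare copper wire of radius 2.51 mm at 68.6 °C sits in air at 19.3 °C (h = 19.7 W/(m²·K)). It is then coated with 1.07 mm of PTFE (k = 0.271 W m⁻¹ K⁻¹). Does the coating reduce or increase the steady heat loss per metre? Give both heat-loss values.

Critical radius for a cylinder: r_cr = k/h = 0.0138 m = 1.38 cm.
Outer radius after coating: r₂ = 0.00251 + 0.00107 = 0.00358 m.
Since r₁ < r_cr and r₂ ≤ r_cr, the coating moves toward the maximum at r_cr — heat loss rises.
Bare: R = 1/(2πr₁h) = 3.219 m·K/W; Q = 49.3/3.219 = 15.3 W/m.
Coated: R = R_cond + R_conv = 2.465 m·K/W; Q = 49.3/2.465 = 20.0 W/m.

increases: 15.3 → 20.0 W/m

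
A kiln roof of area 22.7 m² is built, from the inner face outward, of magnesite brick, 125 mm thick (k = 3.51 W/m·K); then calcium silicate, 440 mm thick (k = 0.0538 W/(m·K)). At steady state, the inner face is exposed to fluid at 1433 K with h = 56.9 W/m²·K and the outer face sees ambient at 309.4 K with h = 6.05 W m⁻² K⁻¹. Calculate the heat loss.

Resistance network (inner→outer):
  R_conv,in = 1/(hA) = 1/(56.9·22.7) = 7.742×10^-4 K/W
  R_magnesite brick = L/(kA) = 0.125/(3.51·22.7) = 0.001569 K/W
  R_calcium silicate = L/(kA) = 0.440/(0.0538·22.7) = 0.3603 K/W
  R_conv,out = 1/(hA) = 1/(6.05·22.7) = 0.007281 K/W
ΣR = 7.742×10^-4 + 0.001569 + 0.3603 + 0.007281 = 0.3699 K/W
Q = ΔT/ΣR = (1433 K − 309.4 K)/0.3699 = 3040 W

Q = 3.04 kW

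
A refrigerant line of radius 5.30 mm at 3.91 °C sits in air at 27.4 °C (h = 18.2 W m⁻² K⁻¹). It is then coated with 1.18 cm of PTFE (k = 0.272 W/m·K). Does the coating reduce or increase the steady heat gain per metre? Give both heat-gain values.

increases: 14.2 → 19.6 W/m

Critical radius for a cylinder: r_cr = k/h = 0.0149 m = 1.49 cm.
Outer radius after coating: r₂ = 0.00530 + 0.0118 = 0.01710 m.
r₁ < r_cr < r₂: heat gain rises to a maximum at r_cr then falls. Whether the coating helps depends on whether Q(r₂) has dropped back below Q(r₁).
Bare: R = 1/(2πr₁h) = 1.650 m·K/W; Q = 23.49/1.650 = 14.2 W/m.
Coated: R = R_cond + R_conv = 1.197 m·K/W; Q = 23.49/1.197 = 19.6 W/m.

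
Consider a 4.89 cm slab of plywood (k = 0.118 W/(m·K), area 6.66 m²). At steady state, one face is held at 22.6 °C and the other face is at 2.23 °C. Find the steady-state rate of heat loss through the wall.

Q = kA·ΔT/L = 0.118 × 6.66 × |22.6 °C − 2.23 °C| / 0.0489 = 327 W

Q = 327 W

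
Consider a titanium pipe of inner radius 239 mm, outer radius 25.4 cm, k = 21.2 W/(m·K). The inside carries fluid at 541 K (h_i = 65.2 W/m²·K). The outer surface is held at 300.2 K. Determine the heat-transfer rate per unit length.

Treat each layer as a resistance in series:
  R'_conv,in = 1/(2πr h) = 1/(2π·0.239·65.2) = 0.01021 m·K/W
  R'_titanium = ln(0.254/0.239)/(2πk) = 0.06087/(2π·21.2) = 4.570×10^-4 m·K/W
ΣR = 0.01021 + 4.570×10^-4 = 0.01067 m·K/W
Q' = ΔT/ΣR = (541 K − 300.2 K)/0.01067 = 22600 W/m

Q' = 22600 W/m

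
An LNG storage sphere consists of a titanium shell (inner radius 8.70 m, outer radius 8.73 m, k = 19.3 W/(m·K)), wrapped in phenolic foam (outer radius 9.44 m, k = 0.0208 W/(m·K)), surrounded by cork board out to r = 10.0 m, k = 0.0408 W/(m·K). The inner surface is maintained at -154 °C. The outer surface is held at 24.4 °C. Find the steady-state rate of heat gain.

Q = 4.01 kW

Treat each layer as a resistance in series:
  R_titanium = (1/8.70 − 1/8.73)/(4πk) = 3.950×10^-4/(4π·19.3) = 1.629×10^-6 K/W
  R_phenolic foam = (1/8.73 − 1/9.44)/(4πk) = 0.008615/(4π·0.0208) = 0.03296 K/W
  R_cork board = (1/9.44 − 1/10.0)/(4πk) = 0.005932/(4π·0.0408) = 0.01157 K/W
ΣR = 1.629×10^-6 + 0.03296 + 0.01157 = 0.04453 K/W
Q = ΔT/ΣR = (-154 °C − 24.4 °C)/0.04453 = -4010 W
(Negative Q ⇒ heat flows inward; heat gain = 4010 W.)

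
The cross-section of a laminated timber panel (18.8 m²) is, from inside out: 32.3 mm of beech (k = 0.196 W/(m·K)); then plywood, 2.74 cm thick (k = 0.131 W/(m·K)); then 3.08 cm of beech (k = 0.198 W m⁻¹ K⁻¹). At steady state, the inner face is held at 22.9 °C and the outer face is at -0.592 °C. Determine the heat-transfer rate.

Q = 834 W

Series thermal resistances, inner to outer:
  R_beech = L/(kA) = 0.0323/(0.196·18.8) = 0.008766 K/W
  R_plywood = L/(kA) = 0.0274/(0.131·18.8) = 0.01113 K/W
  R_beech = L/(kA) = 0.0308/(0.198·18.8) = 0.008274 K/W
ΣR = 0.008766 + 0.01113 + 0.008274 = 0.02817 K/W
Q = ΔT/ΣR = (22.9 °C − -0.592 °C)/0.02817 = 834 W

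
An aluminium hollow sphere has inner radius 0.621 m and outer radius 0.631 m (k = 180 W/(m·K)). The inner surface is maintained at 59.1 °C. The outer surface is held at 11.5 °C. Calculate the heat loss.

Q = 4πk·ΔT/(1/r₁ − 1/r₂) = 4π × 180 × 47.6 / (1/0.621 − 1/0.631) = 4.22×10^6 W

Q = 4.22×10^6 W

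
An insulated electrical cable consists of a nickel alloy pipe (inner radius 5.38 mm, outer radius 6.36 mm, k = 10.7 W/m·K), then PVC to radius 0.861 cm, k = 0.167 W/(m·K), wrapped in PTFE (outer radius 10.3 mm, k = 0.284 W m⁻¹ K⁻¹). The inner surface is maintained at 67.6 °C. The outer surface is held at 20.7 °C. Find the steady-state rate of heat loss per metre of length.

Q' = 120 W/m

Treat each layer as a resistance in series:
  R'_nickel alloy = ln(0.00636/0.00538)/(2πk) = 0.1673/(2π·10.7) = 0.002489 m·K/W
  R'_PVC = ln(0.00861/0.00636)/(2πk) = 0.3029/(2π·0.167) = 0.2887 m·K/W
  R'_PTFE = ln(0.0103/0.00861)/(2πk) = 0.1792/(2π·0.284) = 0.1004 m·K/W
ΣR = 0.002489 + 0.2887 + 0.1004 = 0.3916 m·K/W
Q' = ΔT/ΣR = (67.6 °C − 20.7 °C)/0.3916 = 120 W/m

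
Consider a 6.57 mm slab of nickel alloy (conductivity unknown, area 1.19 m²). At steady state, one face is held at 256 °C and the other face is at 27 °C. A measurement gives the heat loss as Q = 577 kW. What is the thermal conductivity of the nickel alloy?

k = 13.9 W/m·K

ΣR = ΔT/Q = |256 − 27|/5.77×10^5 = 3.969×10^-4 K/W
L/(kA) = 3.969×10^-4 ⇒ k = 0.00657/(3.969×10^-4·1.19) = 13.9 W/m·K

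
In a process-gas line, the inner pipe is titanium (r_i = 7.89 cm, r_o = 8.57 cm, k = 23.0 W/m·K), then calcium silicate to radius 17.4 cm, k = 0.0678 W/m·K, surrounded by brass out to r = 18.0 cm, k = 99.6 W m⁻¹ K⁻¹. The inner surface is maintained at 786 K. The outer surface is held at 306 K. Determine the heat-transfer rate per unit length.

Series thermal resistances, inner to outer:
  R'_titanium = ln(0.0857/0.0789)/(2πk) = 0.08267/(2π·23.0) = 5.721×10^-4 m·K/W
  R'_calcium silicate = ln(0.174/0.0857)/(2πk) = 0.7082/(2π·0.0678) = 1.662 m·K/W
  R'_brass = ln(0.180/0.174)/(2πk) = 0.03390/(2π·99.6) = 5.417×10^-5 m·K/W
ΣR = 5.721×10^-4 + 1.662 + 5.417×10^-5 = 1.663 m·K/W
Q' = ΔT/ΣR = (786 K − 306 K)/1.663 = 289 W/m

Q' = 289 W/m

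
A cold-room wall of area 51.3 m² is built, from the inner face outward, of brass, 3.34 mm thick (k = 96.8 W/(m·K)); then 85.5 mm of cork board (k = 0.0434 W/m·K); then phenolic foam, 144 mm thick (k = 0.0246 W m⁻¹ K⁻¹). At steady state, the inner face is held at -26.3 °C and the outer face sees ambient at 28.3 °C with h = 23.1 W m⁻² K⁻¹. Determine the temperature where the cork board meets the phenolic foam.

T = -12.6 °C

Series thermal resistances, inner to outer:
  R_brass = L/(kA) = 0.00334/(96.8·51.3) = 6.726×10^-7 K/W
  R_cork board = L/(kA) = 0.0855/(0.0434·51.3) = 0.03840 K/W
  R_phenolic foam = L/(kA) = 0.144/(0.0246·51.3) = 0.1141 K/W
  R_conv,out = 1/(hA) = 1/(23.1·51.3) = 8.439×10^-4 K/W
ΣR = 6.726×10^-7 + 0.03840 + 0.1141 + 8.439×10^-4 = 0.1533 K/W
Q = ΔT/ΣR = (-26.3 °C − 28.3 °C)/0.1533 = -356.2 W
From the inner boundary to the cork board/phenolic foam interface, ΣR_partial = 0.03840 K/W.
T_interface = T_in − Q·ΣR_partial = -26.3 °C − (-356.2)(0.03840) = -12.6 °C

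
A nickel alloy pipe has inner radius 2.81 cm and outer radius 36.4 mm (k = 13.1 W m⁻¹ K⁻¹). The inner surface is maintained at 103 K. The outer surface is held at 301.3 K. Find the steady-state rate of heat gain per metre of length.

Q' = 2πk·ΔT/ln(r₂/r₁) = 2π × 13.1 × 198.3 / ln(0.0364/0.0281) = 63100 W/m

Q' = 63.1 kW/m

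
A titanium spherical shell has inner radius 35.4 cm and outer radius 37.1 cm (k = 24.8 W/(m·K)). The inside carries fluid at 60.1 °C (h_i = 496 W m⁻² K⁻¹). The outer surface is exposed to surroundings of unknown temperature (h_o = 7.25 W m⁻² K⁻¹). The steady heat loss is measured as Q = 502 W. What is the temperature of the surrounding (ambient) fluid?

Sum the resistances:
  R_conv,in = 1/(4πr²h) = 1/(4π·0.354²·496) = 0.001280 K/W
  R_titanium = (1/0.354 − 1/0.371)/(4πk) = 0.1294/(4π·24.8) = 4.153×10^-4 K/W
  R_conv,out = 1/(4πr²h) = 1/(4π·0.371²·7.25) = 0.07975 K/W
ΣR = 0.08144 K/W
ΔT = Q·ΣR = 502 × 0.08144 = 40.88 K
Heat flows outward, so T_out = T_in − ΔT = 60.1 − 40.88 = 19.2 °C

T_out = 19.2 °C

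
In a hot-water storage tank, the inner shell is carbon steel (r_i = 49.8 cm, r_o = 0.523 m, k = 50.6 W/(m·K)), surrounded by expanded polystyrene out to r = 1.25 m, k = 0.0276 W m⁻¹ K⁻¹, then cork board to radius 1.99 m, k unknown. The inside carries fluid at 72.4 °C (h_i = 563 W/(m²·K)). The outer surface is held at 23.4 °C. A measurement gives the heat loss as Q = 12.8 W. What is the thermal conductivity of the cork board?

ΣR = ΔT/Q = |72.4 − 23.4|/12.8 = 3.828 K/W
Known resistances:
  R_conv,in = 1/(4πr²h) = 1/(4π·0.498²·563) = 5.699×10^-4 K/W
  R_carbon steel = (1/0.498 − 1/0.523)/(4πk) = 0.09599/(4π·50.6) = 1.510×10^-4 K/W
  R_expanded polystyrene = (1/0.523 − 1/1.25)/(4πk) = 1.112/(4π·0.0276) = 3.206 K/W
R_cork board = ΣR − ΣR_known = 3.828 − 3.207 = 0.6210 K/W
(1/r₁−1/r₂)/(4πk) = 0.6210 ⇒ k = 0.2975/(4π·0.6210) = 0.0381 W/m·K

k = 0.0381 W/m·K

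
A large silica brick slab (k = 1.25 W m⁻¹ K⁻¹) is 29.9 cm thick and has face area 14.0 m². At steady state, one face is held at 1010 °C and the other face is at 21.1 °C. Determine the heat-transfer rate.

Q = 57.9 kW

Q = kA·ΔT/L = 1.25 × 14.0 × |1010 °C − 21.1 °C| / 0.299 = 57900 W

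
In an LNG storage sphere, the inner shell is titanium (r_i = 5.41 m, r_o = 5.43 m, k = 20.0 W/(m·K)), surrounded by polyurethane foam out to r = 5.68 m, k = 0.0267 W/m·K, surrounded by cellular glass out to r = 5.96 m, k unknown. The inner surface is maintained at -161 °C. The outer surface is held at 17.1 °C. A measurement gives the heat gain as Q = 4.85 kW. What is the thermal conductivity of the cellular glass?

k = 0.0524 W/m·K

ΣR = ΔT/Q = |-161 − 17.1|/4850 = 0.03672 K/W
Known resistances:
  R_titanium = (1/5.41 − 1/5.43)/(4πk) = 6.808×10^-4/(4π·20.0) = 2.709×10^-6 K/W
  R_polyurethane foam = (1/5.43 − 1/5.68)/(4πk) = 0.008106/(4π·0.0267) = 0.02416 K/W
R_cellular glass = ΣR − ΣR_known = 0.03672 − 0.02416 = 0.01256 K/W
(1/r₁−1/r₂)/(4πk) = 0.01256 ⇒ k = 0.008271/(4π·0.01256) = 0.0524 W/m·K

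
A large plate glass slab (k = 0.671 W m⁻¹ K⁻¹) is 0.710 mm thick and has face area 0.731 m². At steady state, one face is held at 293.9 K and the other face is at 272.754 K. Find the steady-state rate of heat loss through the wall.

Q = 14.6 kW

Q = kA·ΔT/L = 0.671 × 0.731 × |293.9 K − 272.754 K| / 7.10×10^-4 = 14600 W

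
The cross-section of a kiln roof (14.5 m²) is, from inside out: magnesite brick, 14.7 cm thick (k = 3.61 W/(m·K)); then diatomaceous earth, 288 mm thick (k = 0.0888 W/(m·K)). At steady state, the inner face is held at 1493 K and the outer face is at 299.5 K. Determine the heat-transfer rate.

Series thermal resistances, inner to outer:
  R_magnesite brick = L/(kA) = 0.147/(3.61·14.5) = 0.002808 K/W
  R_diatomaceous earth = L/(kA) = 0.288/(0.0888·14.5) = 0.2237 K/W
ΣR = 0.002808 + 0.2237 = 0.2265 K/W
Q = ΔT/ΣR = (1493 K − 299.5 K)/0.2265 = 5270 W

Q = 5270 W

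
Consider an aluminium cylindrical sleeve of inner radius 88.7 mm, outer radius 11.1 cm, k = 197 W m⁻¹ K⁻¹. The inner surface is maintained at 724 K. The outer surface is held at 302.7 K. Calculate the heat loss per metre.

Q' = 2330 kW/m

Q' = 2πk·ΔT/ln(r₂/r₁) = 2π × 197 × 421.3 / ln(0.111/0.0887) = 2.33×10^6 W/m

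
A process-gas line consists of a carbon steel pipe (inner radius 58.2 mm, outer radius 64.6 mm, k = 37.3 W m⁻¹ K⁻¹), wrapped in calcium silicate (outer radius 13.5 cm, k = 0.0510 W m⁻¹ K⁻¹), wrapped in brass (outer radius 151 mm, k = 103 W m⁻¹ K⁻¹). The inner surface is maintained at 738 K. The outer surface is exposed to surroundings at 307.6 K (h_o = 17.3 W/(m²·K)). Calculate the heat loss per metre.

Resistance network (inner→outer):
  R'_carbon steel = ln(0.0646/0.0582)/(2πk) = 0.1043/(2π·37.3) = 4.452×10^-4 m·K/W
  R'_calcium silicate = ln(0.135/0.0646)/(2πk) = 0.7371/(2π·0.0510) = 2.300 m·K/W
  R'_brass = ln(0.151/0.135)/(2πk) = 0.1120/(2π·103) = 1.731×10^-4 m·K/W
  R'_conv,out = 1/(2πr h) = 1/(2π·0.151·17.3) = 0.06093 m·K/W
ΣR = 4.452×10^-4 + 2.300 + 1.731×10^-4 + 0.06093 = 2.362 m·K/W
Q' = ΔT/ΣR = (738 K − 307.6 K)/2.362 = 182 W/m

Q' = 182 W/m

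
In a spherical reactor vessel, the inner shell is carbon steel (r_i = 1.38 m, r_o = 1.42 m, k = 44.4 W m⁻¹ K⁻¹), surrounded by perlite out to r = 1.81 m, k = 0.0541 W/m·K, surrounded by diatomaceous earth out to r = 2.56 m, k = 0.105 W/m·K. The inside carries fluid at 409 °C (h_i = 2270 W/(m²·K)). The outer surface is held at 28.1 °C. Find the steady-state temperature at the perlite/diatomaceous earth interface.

Series thermal resistances, inner to outer:
  R_conv,in = 1/(4πr²h) = 1/(4π·1.38²·2270) = 1.841×10^-5 K/W
  R_carbon steel = (1/1.38 − 1/1.42)/(4πk) = 0.02041/(4π·44.4) = 3.658×10^-5 K/W
  R_perlite = (1/1.42 − 1/1.81)/(4πk) = 0.1517/(4π·0.0541) = 0.2232 K/W
  R_diatomaceous earth = (1/1.81 − 1/2.56)/(4πk) = 0.1619/(4π·0.105) = 0.1227 K/W
ΣR = 1.841×10^-5 + 3.658×10^-5 + 0.2232 + 0.1227 = 0.3460 K/W
Q = ΔT/ΣR = (409 °C − 28.1 °C)/0.3460 = 1101 W
From the inner boundary to the perlite/diatomaceous earth interface, ΣR_partial = 0.2233 K/W.
T_interface = T_in − Q·ΣR_partial = 409 °C − (1101)(0.2233) = 163 °C

T = 163 °C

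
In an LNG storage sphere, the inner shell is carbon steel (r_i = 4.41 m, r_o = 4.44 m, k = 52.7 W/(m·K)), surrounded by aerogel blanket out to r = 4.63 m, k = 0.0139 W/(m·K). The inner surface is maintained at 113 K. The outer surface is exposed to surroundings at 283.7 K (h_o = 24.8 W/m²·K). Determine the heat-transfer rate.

Q = 3.22 kW

Series thermal resistances, inner to outer:
  R_carbon steel = (1/4.41 − 1/4.44)/(4πk) = 0.001532/(4π·52.7) = 2.314×10^-6 K/W
  R_aerogel blanket = (1/4.44 − 1/4.63)/(4πk) = 0.009243/(4π·0.0139) = 0.05291 K/W
  R_conv,out = 1/(4πr²h) = 1/(4π·4.63²·24.8) = 1.497×10^-4 K/W
ΣR = 2.314×10^-6 + 0.05291 + 1.497×10^-4 = 0.05306 K/W
Q = ΔT/ΣR = (113 K − 283.7 K)/0.05306 = -3220 W
(Negative Q ⇒ heat flows inward; heat gain = 3220 W.)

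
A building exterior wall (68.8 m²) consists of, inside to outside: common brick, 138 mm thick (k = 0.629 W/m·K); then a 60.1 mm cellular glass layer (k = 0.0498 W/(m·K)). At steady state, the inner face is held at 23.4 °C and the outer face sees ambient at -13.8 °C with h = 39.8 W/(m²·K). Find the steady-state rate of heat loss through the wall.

Q = 1760 W

Resistance network (inner→outer):
  R_common brick = L/(kA) = 0.138/(0.629·68.8) = 0.003189 K/W
  R_cellular glass = L/(kA) = 0.0601/(0.0498·68.8) = 0.01754 K/W
  R_conv,out = 1/(hA) = 1/(39.8·68.8) = 3.652×10^-4 K/W
ΣR = 0.003189 + 0.01754 + 3.652×10^-4 = 0.02109 K/W
Q = ΔT/ΣR = (23.4 °C − -13.8 °C)/0.02109 = 1760 W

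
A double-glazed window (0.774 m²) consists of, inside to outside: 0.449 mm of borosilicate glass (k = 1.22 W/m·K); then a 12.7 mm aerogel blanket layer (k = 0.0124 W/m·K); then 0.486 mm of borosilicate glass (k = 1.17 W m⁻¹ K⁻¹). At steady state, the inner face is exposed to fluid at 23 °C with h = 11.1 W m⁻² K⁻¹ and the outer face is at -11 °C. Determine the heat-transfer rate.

Resistance network (inner→outer):
  R_conv,in = 1/(hA) = 1/(11.1·0.774) = 0.1164 K/W
  R_borosilicate glass = L/(kA) = 4.49×10^-4/(1.22·0.774) = 4.755×10^-4 K/W
  R_aerogel blanket = L/(kA) = 0.0127/(0.0124·0.774) = 1.323 K/W
  R_borosilicate glass = L/(kA) = 4.86×10^-4/(1.17·0.774) = 5.367×10^-4 K/W
ΣR = 0.1164 + 4.755×10^-4 + 1.323 + 5.367×10^-4 = 1.440 K/W
Q = ΔT/ΣR = (23 °C − -11 °C)/1.440 = 23.6 W

Q = 23.6 W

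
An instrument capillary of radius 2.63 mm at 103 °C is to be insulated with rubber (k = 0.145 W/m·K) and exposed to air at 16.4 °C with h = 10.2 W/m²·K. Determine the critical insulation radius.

r_cr = 1.42 cm

For a cylinder, r_cr = k_ins/h = 0.145/10.2 = 0.0142 m = 1.42 cm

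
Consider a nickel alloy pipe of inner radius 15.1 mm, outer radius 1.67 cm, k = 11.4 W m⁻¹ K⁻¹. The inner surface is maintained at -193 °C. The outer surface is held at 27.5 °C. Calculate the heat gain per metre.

Q' = 157 kW/m

Q' = 2πk·ΔT/ln(r₂/r₁) = 2π × 11.4 × 220.5 / ln(0.0167/0.0151) = 1.57×10^5 W/m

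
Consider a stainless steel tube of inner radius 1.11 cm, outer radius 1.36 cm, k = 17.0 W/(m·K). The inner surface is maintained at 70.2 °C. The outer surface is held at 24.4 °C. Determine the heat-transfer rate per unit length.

Q' = 2πk·ΔT/ln(r₂/r₁) = 2π × 17.0 × 45.8 / ln(0.0136/0.0111) = 24100 W/m

Q' = 24.1 kW/m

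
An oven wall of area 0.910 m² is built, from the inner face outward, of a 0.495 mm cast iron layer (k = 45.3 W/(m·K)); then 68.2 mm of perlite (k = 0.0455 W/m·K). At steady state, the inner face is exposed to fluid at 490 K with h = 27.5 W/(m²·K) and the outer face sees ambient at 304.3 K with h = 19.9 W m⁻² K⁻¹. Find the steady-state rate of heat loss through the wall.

Q = 107 W

Resistance network (inner→outer):
  R_conv,in = 1/(hA) = 1/(27.5·0.910) = 0.03996 K/W
  R_cast iron = L/(kA) = 4.95×10^-4/(45.3·0.910) = 1.201×10^-5 K/W
  R_perlite = L/(kA) = 0.0682/(0.0455·0.910) = 1.647 K/W
  R_conv,out = 1/(hA) = 1/(19.9·0.910) = 0.05522 K/W
ΣR = 0.03996 + 1.201×10^-5 + 1.647 + 0.05522 = 1.742 K/W
Q = ΔT/ΣR = (490 K − 304.3 K)/1.742 = 107 W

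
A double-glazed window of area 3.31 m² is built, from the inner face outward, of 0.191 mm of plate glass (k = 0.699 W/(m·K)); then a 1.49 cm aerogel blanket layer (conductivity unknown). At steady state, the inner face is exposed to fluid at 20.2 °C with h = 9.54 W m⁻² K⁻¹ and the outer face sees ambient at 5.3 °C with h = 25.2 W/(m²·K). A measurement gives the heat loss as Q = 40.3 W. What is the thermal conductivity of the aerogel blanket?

ΣR = ΔT/Q = |20.2 − 5.3|/40.3 = 0.3697 K/W
Known resistances:
  R_conv,in = 1/(hA) = 1/(9.54·3.31) = 0.03167 K/W
  R_plate glass = L/(kA) = 1.91×10^-4/(0.699·3.31) = 8.255×10^-5 K/W
  R_conv,out = 1/(hA) = 1/(25.2·3.31) = 0.01199 K/W
R_aerogel blanket = ΣR − ΣR_known = 0.3697 − 0.04374 = 0.3260 K/W
L/(kA) = 0.3260 ⇒ k = 0.0149/(0.3260·3.31) = 0.0138 W/m·K

k = 0.0138 W/m·K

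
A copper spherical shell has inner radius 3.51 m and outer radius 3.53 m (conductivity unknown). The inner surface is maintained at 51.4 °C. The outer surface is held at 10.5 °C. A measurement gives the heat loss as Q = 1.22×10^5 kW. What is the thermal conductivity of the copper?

k = 383 W/m·K

ΣR = ΔT/Q = |51.4 − 10.5|/1.22×10^8 = 3.352×10^-7 K/W
(1/r₁−1/r₂)/(4πk) = 3.352×10^-7 ⇒ k = 0.001614/(4π·3.352×10^-7) = 383 W/m·K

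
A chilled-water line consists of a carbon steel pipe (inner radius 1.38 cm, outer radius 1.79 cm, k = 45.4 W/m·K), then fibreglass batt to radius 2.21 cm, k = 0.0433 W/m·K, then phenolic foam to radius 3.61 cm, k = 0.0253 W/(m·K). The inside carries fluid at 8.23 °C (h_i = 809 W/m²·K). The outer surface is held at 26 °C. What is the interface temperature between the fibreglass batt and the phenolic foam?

Resistance network (inner→outer):
  R'_conv,in = 1/(2πr h) = 1/(2π·0.0138·809) = 0.01426 m·K/W
  R'_carbon steel = ln(0.0179/0.0138)/(2πk) = 0.2601/(2π·45.4) = 9.119×10^-4 m·K/W
  R'_fibreglass batt = ln(0.0221/0.0179)/(2πk) = 0.2108/(2π·0.0433) = 0.7747 m·K/W
  R'_phenolic foam = ln(0.0361/0.0221)/(2πk) = 0.4907/(2π·0.0253) = 3.087 m·K/W
ΣR = 0.01426 + 9.119×10^-4 + 0.7747 + 3.087 = 3.877 m·K/W
Q' = ΔT/ΣR = (8.23 °C − 26 °C)/3.877 = -4.583 W/m
From the inner boundary to the fibreglass batt/phenolic foam interface, ΣR_partial = 0.7899 m·K/W.
T_interface = T_in − Q'·ΣR_partial = 8.23 °C − (-4.583)(0.7899) = 11.9 °C

T = 11.9 °C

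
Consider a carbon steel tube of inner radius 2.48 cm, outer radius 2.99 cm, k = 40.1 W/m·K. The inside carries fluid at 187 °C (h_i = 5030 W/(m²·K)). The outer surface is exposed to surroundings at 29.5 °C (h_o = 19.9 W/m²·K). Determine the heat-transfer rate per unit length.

Q' = 584 W/m

Resistance network (inner→outer):
  R'_conv,in = 1/(2πr h) = 1/(2π·0.0248·5030) = 0.001276 m·K/W
  R'_carbon steel = ln(0.0299/0.0248)/(2πk) = 0.1870/(2π·40.1) = 7.423×10^-4 m·K/W
  R'_conv,out = 1/(2πr h) = 1/(2π·0.0299·19.9) = 0.2675 m·K/W
ΣR = 0.001276 + 7.423×10^-4 + 0.2675 = 0.2695 m·K/W
Q' = ΔT/ΣR = (187 °C − 29.5 °C)/0.2695 = 584 W/m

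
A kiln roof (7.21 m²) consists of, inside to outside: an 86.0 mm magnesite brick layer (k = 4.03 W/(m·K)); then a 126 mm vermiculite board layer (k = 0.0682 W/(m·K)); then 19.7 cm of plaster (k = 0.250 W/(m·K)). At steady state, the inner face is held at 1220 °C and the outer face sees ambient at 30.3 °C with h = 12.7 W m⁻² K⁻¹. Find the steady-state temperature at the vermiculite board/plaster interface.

Resistance network (inner→outer):
  R_magnesite brick = L/(kA) = 0.0860/(4.03·7.21) = 0.002960 K/W
  R_vermiculite board = L/(kA) = 0.126/(0.0682·7.21) = 0.2562 K/W
  R_plaster = L/(kA) = 0.197/(0.250·7.21) = 0.1093 K/W
  R_conv,out = 1/(hA) = 1/(12.7·7.21) = 0.01092 K/W
ΣR = 0.002960 + 0.2562 + 0.1093 + 0.01092 = 0.3794 K/W
Q = ΔT/ΣR = (1220 °C − 30.3 °C)/0.3794 = 3136 W
From the inner boundary to the vermiculite board/plaster interface, ΣR_partial = 0.2592 K/W.
T_interface = T_in − Q·ΣR_partial = 1220 °C − (3136)(0.2592) = 407 °C

T = 407 °C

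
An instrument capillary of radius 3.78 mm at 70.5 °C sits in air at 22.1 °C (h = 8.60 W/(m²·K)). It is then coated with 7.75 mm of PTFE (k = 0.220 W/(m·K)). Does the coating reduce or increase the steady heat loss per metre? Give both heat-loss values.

increases: 9.89 → 20.1 W/m

Critical radius for a cylinder: r_cr = k/h = 0.0256 m = 2.56 cm.
Outer radius after coating: r₂ = 0.00378 + 0.00775 = 0.01153 m.
Since r₁ < r_cr and r₂ ≤ r_cr, the coating moves toward the maximum at r_cr — heat loss rises.
Bare: R = 1/(2πr₁h) = 4.896 m·K/W; Q = 48.4/4.896 = 9.89 W/m.
Coated: R = R_cond + R_conv = 2.412 m·K/W; Q = 48.4/2.412 = 20.1 W/m.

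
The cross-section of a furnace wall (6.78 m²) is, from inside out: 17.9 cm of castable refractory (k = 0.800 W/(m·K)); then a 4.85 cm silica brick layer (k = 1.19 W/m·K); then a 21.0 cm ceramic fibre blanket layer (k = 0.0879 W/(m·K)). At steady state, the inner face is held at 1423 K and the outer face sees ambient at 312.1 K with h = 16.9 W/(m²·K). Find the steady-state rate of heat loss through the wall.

Q = 2780 W

Treat each layer as a resistance in series:
  R_castable refractory = L/(kA) = 0.179/(0.800·6.78) = 0.03300 K/W
  R_silica brick = L/(kA) = 0.0485/(1.19·6.78) = 0.006011 K/W
  R_ceramic fibre blanket = L/(kA) = 0.210/(0.0879·6.78) = 0.3524 K/W
  R_conv,out = 1/(hA) = 1/(16.9·6.78) = 0.008727 K/W
ΣR = 0.03300 + 0.006011 + 0.3524 + 0.008727 = 0.4001 K/W
Q = ΔT/ΣR = (1423 K − 312.1 K)/0.4001 = 2780 W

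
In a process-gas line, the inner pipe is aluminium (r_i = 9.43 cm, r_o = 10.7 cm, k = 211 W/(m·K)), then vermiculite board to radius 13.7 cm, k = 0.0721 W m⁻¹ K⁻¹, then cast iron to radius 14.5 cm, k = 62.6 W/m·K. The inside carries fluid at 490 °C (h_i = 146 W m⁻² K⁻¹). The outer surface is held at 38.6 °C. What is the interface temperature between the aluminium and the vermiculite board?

Treat each layer as a resistance in series:
  R'_conv,in = 1/(2πr h) = 1/(2π·0.0943·146) = 0.01156 m·K/W
  R'_aluminium = ln(0.107/0.0943)/(2πk) = 0.1263/(2π·211) = 9.530×10^-5 m·K/W
  R'_vermiculite board = ln(0.137/0.107)/(2πk) = 0.2472/(2π·0.0721) = 0.5456 m·K/W
  R'_cast iron = ln(0.145/0.137)/(2πk) = 0.05675/(2π·62.6) = 1.443×10^-4 m·K/W
ΣR = 0.01156 + 9.530×10^-5 + 0.5456 + 1.443×10^-4 = 0.5574 m·K/W
Q' = ΔT/ΣR = (490 °C − 38.6 °C)/0.5574 = 809.8 W/m
From the inner boundary to the aluminium/vermiculite board interface, ΣR_partial = 0.01166 m·K/W.
T_interface = T_in − Q'·ΣR_partial = 490 °C − (809.8)(0.01166) = 481 °C

T = 481 °C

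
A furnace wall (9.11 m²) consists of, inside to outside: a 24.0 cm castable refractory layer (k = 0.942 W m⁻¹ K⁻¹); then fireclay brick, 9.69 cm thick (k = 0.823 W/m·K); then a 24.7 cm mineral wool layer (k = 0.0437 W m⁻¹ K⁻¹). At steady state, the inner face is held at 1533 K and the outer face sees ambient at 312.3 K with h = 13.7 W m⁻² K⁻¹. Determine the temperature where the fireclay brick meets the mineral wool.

T = 1458 K

Treat each layer as a resistance in series:
  R_castable refractory = L/(kA) = 0.240/(0.942·9.11) = 0.02797 K/W
  R_fireclay brick = L/(kA) = 0.0969/(0.823·9.11) = 0.01292 K/W
  R_mineral wool = L/(kA) = 0.247/(0.0437·9.11) = 0.6204 K/W
  R_conv,out = 1/(hA) = 1/(13.7·9.11) = 0.008012 K/W
ΣR = 0.02797 + 0.01292 + 0.6204 + 0.008012 = 0.6693 K/W
Q = ΔT/ΣR = (1533 K − 312.3 K)/0.6693 = 1824 W
From the inner boundary to the fireclay brick/mineral wool interface, ΣR_partial = 0.04089 K/W.
T_interface = T_in − Q·ΣR_partial = 1533 K − (1824)(0.04089) = 1458 K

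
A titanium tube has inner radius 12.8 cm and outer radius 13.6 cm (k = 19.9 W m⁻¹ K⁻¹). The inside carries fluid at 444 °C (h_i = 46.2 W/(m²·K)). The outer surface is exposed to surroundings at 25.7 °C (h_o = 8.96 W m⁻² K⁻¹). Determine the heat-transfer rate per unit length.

Q' = 2.65 kW/m

Series thermal resistances, inner to outer:
  R'_conv,in = 1/(2πr h) = 1/(2π·0.128·46.2) = 0.02691 m·K/W
  R'_titanium = ln(0.136/0.128)/(2πk) = 0.06062/(2π·19.9) = 4.849×10^-4 m·K/W
  R'_conv,out = 1/(2πr h) = 1/(2π·0.136·8.96) = 0.1306 m·K/W
ΣR = 0.02691 + 4.849×10^-4 + 0.1306 = 0.1580 m·K/W
Q' = ΔT/ΣR = (444 °C − 25.7 °C)/0.1580 = 2650 W/m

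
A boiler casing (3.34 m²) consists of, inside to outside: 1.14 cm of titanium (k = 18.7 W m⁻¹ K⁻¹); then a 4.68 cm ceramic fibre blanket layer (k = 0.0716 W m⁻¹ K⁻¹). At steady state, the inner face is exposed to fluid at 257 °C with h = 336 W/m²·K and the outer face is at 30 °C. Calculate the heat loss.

Series thermal resistances, inner to outer:
  R_conv,in = 1/(hA) = 1/(336·3.34) = 8.911×10^-4 K/W
  R_titanium = L/(kA) = 0.0114/(18.7·3.34) = 1.825×10^-4 K/W
  R_ceramic fibre blanket = L/(kA) = 0.0468/(0.0716·3.34) = 0.1957 K/W
ΣR = 8.911×10^-4 + 1.825×10^-4 + 0.1957 = 0.1968 K/W
Q = ΔT/ΣR = (257 °C − 30 °C)/0.1968 = 1150 W

Q = 1150 W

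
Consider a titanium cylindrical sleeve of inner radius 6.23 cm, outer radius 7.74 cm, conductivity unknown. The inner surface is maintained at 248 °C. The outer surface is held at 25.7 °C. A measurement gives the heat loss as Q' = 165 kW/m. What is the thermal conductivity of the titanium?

k = 25.6 W/m·K

ΣR = ΔT/Q' = |248 − 25.7|/1.65×10^5 = 0.001347 m·K/W
ln(r₂/r₁)/(2πk) = 0.001347 ⇒ k = 0.2170/(2π·0.001347) = 25.6 W/m·K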